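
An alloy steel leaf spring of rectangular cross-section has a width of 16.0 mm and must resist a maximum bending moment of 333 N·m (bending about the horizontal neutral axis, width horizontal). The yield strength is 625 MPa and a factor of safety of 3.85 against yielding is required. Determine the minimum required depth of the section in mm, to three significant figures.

σ_allow = 625/3.85 = 162.3 MPa.
For a rectangular section σ = 6M/(bh²), so h² = 6M/(b σ_allow) = 6×333000/(16.0×162.3) = 769.2 mm².
h = 27.73 mm.

h = 27.7 mm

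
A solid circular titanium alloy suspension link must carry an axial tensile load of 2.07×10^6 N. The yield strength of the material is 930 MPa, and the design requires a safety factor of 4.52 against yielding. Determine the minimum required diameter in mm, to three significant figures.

Allowable stress σ_allow = 930/4.52 = 205.8 MPa.
Required area A = F/σ_allow = 2070000/205.8 = 10060 mm².
A = πd²/4 → d = √(4A/π) = 113.2 mm.

d = 113 mm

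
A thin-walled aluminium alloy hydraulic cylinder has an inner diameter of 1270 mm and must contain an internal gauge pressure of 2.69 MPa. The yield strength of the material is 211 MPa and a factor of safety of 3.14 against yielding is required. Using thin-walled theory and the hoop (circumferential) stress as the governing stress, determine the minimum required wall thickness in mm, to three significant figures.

t = 25.4 mm

σ_allow = 211/3.14 = 67.20 MPa.
Hoop stress σ_h = pD/(2t), so t = pD/(2σ_allow) = 2.69×1270/(2×67.20) = 25.42 mm.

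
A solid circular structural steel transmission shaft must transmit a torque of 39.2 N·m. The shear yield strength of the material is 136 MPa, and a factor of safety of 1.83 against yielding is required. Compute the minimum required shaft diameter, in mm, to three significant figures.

d = 13.9 mm

Allowable shear stress τ_allow = 136/1.83 = 74.32 MPa.
For a solid shaft τ = 16T/(πd³), so d³ = 16T/(π τ_allow) = 16×39200/(π×74.32) = 2686 mm³.
d = (2686)^(1/3) = 13.90 mm.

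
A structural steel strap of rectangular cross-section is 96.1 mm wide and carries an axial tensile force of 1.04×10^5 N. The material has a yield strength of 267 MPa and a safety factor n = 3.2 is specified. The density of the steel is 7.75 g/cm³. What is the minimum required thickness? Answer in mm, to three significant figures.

σ_allow = 267/3.2 = 83.44 MPa.
Required area A = F/σ_allow = 104000/83.44 = 1246 mm².
t = A/w = 1246/96.1 = 12.97 mm.

t = 13.0 mm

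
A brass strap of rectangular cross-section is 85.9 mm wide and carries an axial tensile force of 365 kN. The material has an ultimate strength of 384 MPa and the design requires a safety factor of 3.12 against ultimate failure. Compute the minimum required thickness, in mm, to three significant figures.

t = 34.5 mm

σ_allow = 384/3.12 = 123.1 MPa.
Required area A = F/σ_allow = 365000/123.1 = 2966 mm².
t = A/w = 2966/85.9 = 34.52 mm.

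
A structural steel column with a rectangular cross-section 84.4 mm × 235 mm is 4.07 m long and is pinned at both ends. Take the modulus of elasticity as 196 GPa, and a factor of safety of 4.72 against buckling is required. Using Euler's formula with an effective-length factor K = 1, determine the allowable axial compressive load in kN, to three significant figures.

P_allow = 291 kN

Buckling occurs about the weak axis: I_min = h·b³/12 = 235×84.4³/12 = 1.177×10^7 mm⁴ (b = 84.4 mm is the smaller dimension).
Effective length L_e = KL = 1×4.07 m = 4070 mm.
Euler critical load P_cr = π²EI/L_e² = π²×196000×1.177×10^7/4070² = 1.375×10^6 N.
P_allow = P_cr/n = 1.375×10^6/4.72 = 291300 N.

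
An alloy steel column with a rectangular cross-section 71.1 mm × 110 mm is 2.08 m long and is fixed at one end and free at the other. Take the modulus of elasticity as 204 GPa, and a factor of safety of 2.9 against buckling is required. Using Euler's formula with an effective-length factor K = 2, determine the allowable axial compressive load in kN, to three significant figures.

P_allow = 132 kN

Buckling occurs about the weak axis: I_min = h·b³/12 = 110×71.1³/12 = 3.295×10^6 mm⁴ (b = 71.1 mm is the smaller dimension).
Effective length L_e = KL = 2×2.08 m = 4160 mm.
Euler critical load P_cr = π²EI/L_e² = π²×204000×3.295×10^6/4160² = 383300 N.
P_allow = P_cr/n = 383300/2.9 = 132200 N.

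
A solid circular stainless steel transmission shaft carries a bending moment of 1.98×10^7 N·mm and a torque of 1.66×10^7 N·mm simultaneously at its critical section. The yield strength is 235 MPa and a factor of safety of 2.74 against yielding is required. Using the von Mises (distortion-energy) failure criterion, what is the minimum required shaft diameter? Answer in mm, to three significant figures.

d = 143 mm

σ_allow = σ_y/n = 235/2.74 = 85.77 MPa.
For a solid shaft σ_b = 32M/(πd³) and τ = 16T/(πd³), so the von Mises stress is σ' = (16/πd³)·√(4M²+3T²).
√(4M²+3T²) = √(4×(1.980×10^7)² + 3×(1.660×10^7)²) = 4.894×10^7 N·mm.
d³ = 16×4.894×10^7/(π×85.77) = 2.906×10^6 mm³.
d = 142.7 mm.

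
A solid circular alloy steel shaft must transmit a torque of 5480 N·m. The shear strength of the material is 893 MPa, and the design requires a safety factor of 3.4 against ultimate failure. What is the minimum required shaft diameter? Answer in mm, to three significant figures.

d = 47.4 mm

Allowable shear stress τ_allow = 893/3.4 = 262.6 MPa.
For a solid shaft τ = 16T/(πd³), so d³ = 16T/(π τ_allow) = 16×5480000/(π×262.6) = 106300 mm³.
d = (106300)^(1/3) = 47.37 mm.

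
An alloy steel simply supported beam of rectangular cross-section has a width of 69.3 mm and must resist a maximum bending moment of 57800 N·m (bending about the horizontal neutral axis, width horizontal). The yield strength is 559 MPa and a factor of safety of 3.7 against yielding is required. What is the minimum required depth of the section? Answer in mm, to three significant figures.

σ_allow = 559/3.7 = 151.1 MPa.
For a rectangular section σ = 6M/(bh²), so h² = 6M/(b σ_allow) = 6×5.7800×10^7/(69.3×151.1) = 33120 mm².
h = 182.0 mm.

h = 182 mm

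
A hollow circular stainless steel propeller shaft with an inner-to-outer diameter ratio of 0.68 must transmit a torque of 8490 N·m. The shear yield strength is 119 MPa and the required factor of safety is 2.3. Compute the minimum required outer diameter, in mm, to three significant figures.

τ_allow = 119/2.3 = 51.74 MPa.
For a hollow shaft τ = 16T/[πd_o³(1−k⁴)] with k = 0.68, so 1−k⁴ = 0.7862.
d_o³ = 16T/[π τ_allow (1−k⁴)] = 16×8490000/(π×51.74×0.7862) = 1.063×10^6 mm³.
d_o = 102.1 mm.

d_o = 102 mm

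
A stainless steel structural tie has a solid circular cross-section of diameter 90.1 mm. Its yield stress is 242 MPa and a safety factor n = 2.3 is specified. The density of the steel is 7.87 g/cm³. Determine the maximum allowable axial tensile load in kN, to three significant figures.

F_allow = 671 kN

σ_allow = 242/2.3 = 105.2 MPa.
A = πd²/4 = π×90.1²/4 = 6376 mm².
F_allow = σ_allow × A = 105.2×6376 = 670900 N.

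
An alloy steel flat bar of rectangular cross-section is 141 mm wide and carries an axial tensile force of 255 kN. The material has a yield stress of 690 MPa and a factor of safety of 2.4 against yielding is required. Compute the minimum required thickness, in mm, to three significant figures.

σ_allow = 690/2.4 = 287.5 MPa.
Required area A = F/σ_allow = 255000/287.5 = 887.0 mm².
t = A/w = 887.0/141 = 6.290 mm.

t = 6.29 mm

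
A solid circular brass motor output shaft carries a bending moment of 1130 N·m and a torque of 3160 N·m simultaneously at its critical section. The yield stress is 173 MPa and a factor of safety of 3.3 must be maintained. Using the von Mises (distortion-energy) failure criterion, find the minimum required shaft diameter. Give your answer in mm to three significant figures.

σ_allow = σ_y/n = 173/3.3 = 52.42 MPa.
For a solid shaft σ_b = 32M/(πd³) and τ = 16T/(πd³), so the von Mises stress is σ' = (16/πd³)·√(4M²+3T²).
√(4M²+3T²) = √(4×(1.130×10^6)² + 3×(3.160×10^6)²) = 5.922×10^6 N·mm.
d³ = 16×5.922×10^6/(π×52.42) = 575300 mm³.
d = 83.17 mm.

d = 83.2 mm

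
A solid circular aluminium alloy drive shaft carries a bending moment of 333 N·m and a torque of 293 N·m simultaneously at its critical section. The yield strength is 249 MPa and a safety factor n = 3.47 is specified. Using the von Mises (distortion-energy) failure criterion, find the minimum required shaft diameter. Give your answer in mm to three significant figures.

σ_allow = σ_y/n = 249/3.47 = 71.76 MPa.
For a solid shaft σ_b = 32M/(πd³) and τ = 16T/(πd³), so the von Mises stress is σ' = (16/πd³)·√(4M²+3T²).
√(4M²+3T²) = √(4×(333000)² + 3×(293000)²) = 837300 N·mm.
d³ = 16×837300/(π×71.76) = 59430 mm³.
d = 39.02 mm.

d = 39.0 mm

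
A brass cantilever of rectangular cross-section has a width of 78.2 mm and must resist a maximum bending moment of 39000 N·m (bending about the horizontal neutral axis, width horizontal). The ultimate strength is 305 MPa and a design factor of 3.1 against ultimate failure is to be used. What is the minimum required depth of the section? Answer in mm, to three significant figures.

h = 174 mm

σ_allow = 305/3.1 = 98.39 MPa.
For a rectangular section σ = 6M/(bh²), so h² = 6M/(b σ_allow) = 6×3.9000×10^7/(78.2×98.39) = 30410 mm².
h = 174.4 mm.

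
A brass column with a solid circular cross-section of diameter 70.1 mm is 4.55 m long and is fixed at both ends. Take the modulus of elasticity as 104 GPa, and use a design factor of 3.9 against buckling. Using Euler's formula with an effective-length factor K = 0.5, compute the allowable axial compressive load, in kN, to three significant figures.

P_allow = 60.3 kN

I = πd⁴/64 = π×70.1⁴/64 = 1.185×10^6 mm⁴.
Effective length L_e = KL = 0.5×4.55 m = 2275 mm.
Euler critical load P_cr = π²EI/L_e² = π²×104000×1.185×10^6/2275² = 235100 N.
P_allow = P_cr/n = 235100/3.9 = 60280 N.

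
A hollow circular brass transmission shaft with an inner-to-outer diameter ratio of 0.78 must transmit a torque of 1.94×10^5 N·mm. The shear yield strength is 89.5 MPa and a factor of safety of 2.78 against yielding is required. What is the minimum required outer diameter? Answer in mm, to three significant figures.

d_o = 36.5 mm

τ_allow = 89.5/2.78 = 32.19 MPa.
For a hollow shaft τ = 16T/[πd_o³(1−k⁴)] with k = 0.78, so 1−k⁴ = 0.6298.
d_o³ = 16T/[π τ_allow (1−k⁴)] = 16×194000/(π×32.19×0.6298) = 48730 mm³.
d_o = 36.52 mm.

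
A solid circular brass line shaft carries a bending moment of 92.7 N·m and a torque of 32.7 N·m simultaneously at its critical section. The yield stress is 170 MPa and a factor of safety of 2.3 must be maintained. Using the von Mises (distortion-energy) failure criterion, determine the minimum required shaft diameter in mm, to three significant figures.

σ_allow = σ_y/n = 170/2.3 = 73.91 MPa.
For a solid shaft σ_b = 32M/(πd³) and τ = 16T/(πd³), so the von Mises stress is σ' = (16/πd³)·√(4M²+3T²).
√(4M²+3T²) = √(4×(92700)² + 3×(32700)²) = 193900 N·mm.
d³ = 16×193900/(π×73.91) = 13360 mm³.
d = 23.73 mm.

d = 23.7 mm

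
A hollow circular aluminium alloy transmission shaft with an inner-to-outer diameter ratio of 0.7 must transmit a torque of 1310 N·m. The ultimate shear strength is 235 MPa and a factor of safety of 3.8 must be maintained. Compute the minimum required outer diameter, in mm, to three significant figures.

τ_allow = 235/3.8 = 61.84 MPa.
For a hollow shaft τ = 16T/[πd_o³(1−k⁴)] with k = 0.7, so 1−k⁴ = 0.7599.
d_o³ = 16T/[π τ_allow (1−k⁴)] = 16×1310000/(π×61.84×0.7599) = 142000 mm³.
d_o = 52.17 mm.

d_o = 52.2 mm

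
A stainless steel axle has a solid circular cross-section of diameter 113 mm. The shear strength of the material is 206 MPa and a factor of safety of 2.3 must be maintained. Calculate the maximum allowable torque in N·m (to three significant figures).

τ_allow = 206/2.3 = 89.57 MPa.
For a solid shaft T_allow = τ_allow·πd³/16; πd³/16 = π×113³/16 = 283300 mm³.
T_allow = 89.57×283300 = 2.537×10^7 N·mm = 25370 N·m.

T_allow = 25400 N·m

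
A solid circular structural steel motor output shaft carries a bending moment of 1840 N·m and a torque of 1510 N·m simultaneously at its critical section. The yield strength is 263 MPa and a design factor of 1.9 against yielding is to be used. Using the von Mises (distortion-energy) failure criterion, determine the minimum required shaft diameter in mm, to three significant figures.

σ_allow = σ_y/n = 263/1.9 = 138.4 MPa.
For a solid shaft σ_b = 32M/(πd³) and τ = 16T/(πd³), so the von Mises stress is σ' = (16/πd³)·√(4M²+3T²).
√(4M²+3T²) = √(4×(1.840×10^6)² + 3×(1.510×10^6)²) = 4.515×10^6 N·mm.
d³ = 16×4.515×10^6/(π×138.4) = 166100 mm³.
d = 54.97 mm.

d = 55.0 mm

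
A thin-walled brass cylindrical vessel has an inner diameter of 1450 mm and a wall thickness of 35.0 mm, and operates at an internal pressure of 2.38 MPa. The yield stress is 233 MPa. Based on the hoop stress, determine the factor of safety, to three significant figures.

n = 4.73

σ_h = pD/(2t) = 2.38×1450/(2×35.0) = 49.30 MPa.
n = 233/49.30 = 4.726.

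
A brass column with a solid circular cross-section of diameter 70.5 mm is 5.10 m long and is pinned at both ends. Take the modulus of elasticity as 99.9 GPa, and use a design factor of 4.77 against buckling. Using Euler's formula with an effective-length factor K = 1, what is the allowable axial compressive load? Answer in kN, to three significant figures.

I = πd⁴/64 = π×70.5⁴/64 = 1.213×10^6 mm⁴.
Effective length L_e = KL = 1×5.10 m = 5100 mm.
Euler critical load P_cr = π²EI/L_e² = π²×99900×1.213×10^6/5100² = 45970 N.
P_allow = P_cr/n = 45970/4.77 = 9637 N.

P_allow = 9.64 kN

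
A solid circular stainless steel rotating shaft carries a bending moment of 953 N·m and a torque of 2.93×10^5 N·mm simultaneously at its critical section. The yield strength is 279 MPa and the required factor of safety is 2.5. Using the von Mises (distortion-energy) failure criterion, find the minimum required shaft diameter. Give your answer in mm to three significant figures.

d = 44.8 mm

σ_allow = σ_y/n = 279/2.5 = 111.6 MPa.
For a solid shaft σ_b = 32M/(πd³) and τ = 16T/(πd³), so the von Mises stress is σ' = (16/πd³)·√(4M²+3T²).
√(4M²+3T²) = √(4×(953000)² + 3×(293000)²) = 1.972×10^6 N·mm.
d³ = 16×1.972×10^6/(π×111.6) = 90010 mm³.
d = 44.82 mm.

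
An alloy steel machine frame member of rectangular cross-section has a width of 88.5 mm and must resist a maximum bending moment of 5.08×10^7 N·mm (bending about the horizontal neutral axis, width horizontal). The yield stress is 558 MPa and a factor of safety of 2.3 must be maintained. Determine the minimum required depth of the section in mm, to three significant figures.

σ_allow = 558/2.3 = 242.6 MPa.
For a rectangular section σ = 6M/(bh²), so h² = 6M/(b σ_allow) = 6×5.0800×10^7/(88.5×242.6) = 14200 mm².
h = 119.1 mm.

h = 119 mm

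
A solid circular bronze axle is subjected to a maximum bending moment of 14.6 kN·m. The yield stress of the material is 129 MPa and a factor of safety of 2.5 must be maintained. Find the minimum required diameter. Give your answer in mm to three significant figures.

σ_allow = 129/2.5 = 51.60 MPa.
For a solid circular section σ = 32M/(πd³), so d³ = 32M/(π σ_allow) = 32×1.4600×10^7/(π×51.60) = 2.882×10^6 mm³.
d = 142.3 mm.

d = 142 mm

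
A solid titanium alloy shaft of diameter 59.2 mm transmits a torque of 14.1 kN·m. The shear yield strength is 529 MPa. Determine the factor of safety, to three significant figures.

τ = 16T/(πd³) = 16×1.4100×10^7/(π×59.2³) = 346.1 MPa.
n = τ_limit/τ = 529/346.1 = 1.528.

n = 1.53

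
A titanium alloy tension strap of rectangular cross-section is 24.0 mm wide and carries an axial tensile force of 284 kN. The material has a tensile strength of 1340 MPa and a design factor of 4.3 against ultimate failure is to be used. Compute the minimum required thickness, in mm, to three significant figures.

t = 38.0 mm

σ_allow = 1340/4.3 = 311.6 MPa.
Required area A = F/σ_allow = 284000/311.6 = 911.3 mm².
t = A/w = 911.3/24.0 = 37.97 mm.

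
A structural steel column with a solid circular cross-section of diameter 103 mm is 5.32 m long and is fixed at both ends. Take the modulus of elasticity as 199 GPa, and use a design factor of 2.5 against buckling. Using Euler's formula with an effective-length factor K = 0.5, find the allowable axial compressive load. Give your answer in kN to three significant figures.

P_allow = 613 kN

I = πd⁴/64 = π×103⁴/64 = 5.525×10^6 mm⁴.
Effective length L_e = KL = 0.5×5.32 m = 2660 mm.
Euler critical load P_cr = π²EI/L_e² = π²×199000×5.525×10^6/2660² = 1.534×10^6 N.
P_allow = P_cr/n = 1.534×10^6/2.5 = 613400 N.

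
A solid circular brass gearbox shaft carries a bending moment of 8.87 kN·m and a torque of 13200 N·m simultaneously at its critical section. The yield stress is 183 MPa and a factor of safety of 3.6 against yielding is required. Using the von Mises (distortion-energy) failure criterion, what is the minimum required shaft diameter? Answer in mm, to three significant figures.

d = 143 mm

σ_allow = σ_y/n = 183/3.6 = 50.83 MPa.
For a solid shaft σ_b = 32M/(πd³) and τ = 16T/(πd³), so the von Mises stress is σ' = (16/πd³)·√(4M²+3T²).
√(4M²+3T²) = √(4×(8.870×10^6)² + 3×(1.320×10^7)²) = 2.894×10^7 N·mm.
d³ = 16×2.894×10^7/(π×50.83) = 2.899×10^6 mm³.
d = 142.6 mm.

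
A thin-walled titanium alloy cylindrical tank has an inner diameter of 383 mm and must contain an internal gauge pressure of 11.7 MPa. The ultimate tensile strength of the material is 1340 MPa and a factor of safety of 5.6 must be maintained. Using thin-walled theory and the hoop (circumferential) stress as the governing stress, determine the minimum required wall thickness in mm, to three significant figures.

t = 9.36 mm

σ_allow = 1340/5.6 = 239.3 MPa.
Hoop stress σ_h = pD/(2t), so t = pD/(2σ_allow) = 11.7×383/(2×239.3) = 9.363 mm.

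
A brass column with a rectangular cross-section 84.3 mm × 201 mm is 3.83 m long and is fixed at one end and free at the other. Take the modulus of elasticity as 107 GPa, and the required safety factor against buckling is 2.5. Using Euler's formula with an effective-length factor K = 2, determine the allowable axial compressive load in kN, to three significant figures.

P_allow = 72.2 kN

Buckling occurs about the weak axis: I_min = h·b³/12 = 201×84.3³/12 = 1.003×10^7 mm⁴ (b = 84.3 mm is the smaller dimension).
Effective length L_e = KL = 2×3.83 m = 7660 mm.
Euler critical load P_cr = π²EI/L_e² = π²×107000×1.003×10^7/7660² = 180600 N.
P_allow = P_cr/n = 180600/2.5 = 72240 N.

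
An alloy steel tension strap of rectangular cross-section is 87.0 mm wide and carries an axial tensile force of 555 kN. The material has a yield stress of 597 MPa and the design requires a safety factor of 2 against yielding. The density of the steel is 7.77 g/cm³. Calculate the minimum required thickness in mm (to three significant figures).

σ_allow = 597/2 = 298.5 MPa.
Required area A = F/σ_allow = 555000/298.5 = 1859 mm².
t = A/w = 1859/87.0 = 21.37 mm.

t = 21.4 mm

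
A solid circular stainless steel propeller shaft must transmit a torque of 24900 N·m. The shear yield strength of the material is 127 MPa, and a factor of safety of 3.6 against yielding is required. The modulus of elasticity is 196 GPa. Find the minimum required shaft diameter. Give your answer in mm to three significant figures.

Allowable shear stress τ_allow = 127/3.6 = 35.28 MPa.
For a solid shaft τ = 16T/(πd³), so d³ = 16T/(π τ_allow) = 16×2.4900×10^7/(π×35.28) = 3.595×10^6 mm³.
d = (3.595×10^6)^(1/3) = 153.2 mm.

d = 153 mm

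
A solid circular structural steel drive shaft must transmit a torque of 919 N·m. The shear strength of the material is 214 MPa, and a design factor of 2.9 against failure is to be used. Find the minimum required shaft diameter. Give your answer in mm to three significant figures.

d = 39.9 mm

Allowable shear stress τ_allow = 214/2.9 = 73.79 MPa.
For a solid shaft τ = 16T/(πd³), so d³ = 16T/(π τ_allow) = 16×919000/(π×73.79) = 63430 mm³.
d = (63430)^(1/3) = 39.88 mm.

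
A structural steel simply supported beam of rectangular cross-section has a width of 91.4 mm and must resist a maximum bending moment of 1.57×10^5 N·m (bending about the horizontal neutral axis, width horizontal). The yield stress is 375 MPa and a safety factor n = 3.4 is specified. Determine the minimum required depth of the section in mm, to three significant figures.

σ_allow = 375/3.4 = 110.3 MPa.
For a rectangular section σ = 6M/(bh²), so h² = 6M/(b σ_allow) = 6×1.5700×10^8/(91.4×110.3) = 93440 mm².
h = 305.7 mm.

h = 306 mm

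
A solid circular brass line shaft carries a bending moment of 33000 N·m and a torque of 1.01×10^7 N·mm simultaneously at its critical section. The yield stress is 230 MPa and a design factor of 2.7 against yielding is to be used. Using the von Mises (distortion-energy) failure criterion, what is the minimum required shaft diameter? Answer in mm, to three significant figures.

σ_allow = σ_y/n = 230/2.7 = 85.19 MPa.
For a solid shaft σ_b = 32M/(πd³) and τ = 16T/(πd³), so the von Mises stress is σ' = (16/πd³)·√(4M²+3T²).
√(4M²+3T²) = √(4×(3.300×10^7)² + 3×(1.010×10^7)²) = 6.828×10^7 N·mm.
d³ = 16×6.828×10^7/(π×85.19) = 4.082×10^6 mm³.
d = 159.8 mm.

d = 160 mm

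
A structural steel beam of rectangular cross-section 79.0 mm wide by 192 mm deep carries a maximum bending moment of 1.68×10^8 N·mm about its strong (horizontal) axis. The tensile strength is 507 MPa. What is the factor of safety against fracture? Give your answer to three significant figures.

Section modulus S = bh²/6 = 79.0×192²/6 = 485400 mm³.
σ = M/S = 1.6800×10^8/485400 = 346.1 MPa.
n = 507/346.1 = 1.465.

n = 1.46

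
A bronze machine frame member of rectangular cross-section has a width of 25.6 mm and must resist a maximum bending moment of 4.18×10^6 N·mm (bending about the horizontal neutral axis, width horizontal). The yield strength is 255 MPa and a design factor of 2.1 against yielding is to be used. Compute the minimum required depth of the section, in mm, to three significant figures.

σ_allow = 255/2.1 = 121.4 MPa.
For a rectangular section σ = 6M/(bh²), so h² = 6M/(b σ_allow) = 6×4180000/(25.6×121.4) = 8068 mm².
h = 89.82 mm.

h = 89.8 mm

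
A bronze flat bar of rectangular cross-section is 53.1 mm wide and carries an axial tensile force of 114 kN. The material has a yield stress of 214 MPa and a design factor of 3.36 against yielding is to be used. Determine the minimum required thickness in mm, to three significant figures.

σ_allow = 214/3.36 = 63.69 MPa.
Required area A = F/σ_allow = 114000/63.69 = 1790 mm².
t = A/w = 1790/53.1 = 33.71 mm.

t = 33.7 mm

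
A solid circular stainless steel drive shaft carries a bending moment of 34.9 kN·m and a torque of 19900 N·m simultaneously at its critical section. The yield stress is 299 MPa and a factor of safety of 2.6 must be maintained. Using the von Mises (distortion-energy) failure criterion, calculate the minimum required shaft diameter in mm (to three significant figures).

σ_allow = σ_y/n = 299/2.6 = 115.0 MPa.
For a solid shaft σ_b = 32M/(πd³) and τ = 16T/(πd³), so the von Mises stress is σ' = (16/πd³)·√(4M²+3T²).
√(4M²+3T²) = √(4×(3.490×10^7)² + 3×(1.990×10^7)²) = 7.785×10^7 N·mm.
d³ = 16×7.785×10^7/(π×115.0) = 3.448×10^6 mm³.
d = 151.1 mm.

d = 151 mm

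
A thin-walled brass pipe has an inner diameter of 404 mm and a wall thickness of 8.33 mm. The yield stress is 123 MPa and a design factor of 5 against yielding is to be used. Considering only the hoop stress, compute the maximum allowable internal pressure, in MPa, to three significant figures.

σ_allow = 123/5 = 24.60 MPa.
σ_h = pD/(2t) → p_allow = 2σ_allow t/D = 2×24.60×8.33/404 = 1.014 MPa.

p_allow = 1.01 MPa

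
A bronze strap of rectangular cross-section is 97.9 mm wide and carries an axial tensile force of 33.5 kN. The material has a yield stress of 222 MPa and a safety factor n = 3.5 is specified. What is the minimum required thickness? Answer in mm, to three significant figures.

σ_allow = 222/3.5 = 63.43 MPa.
Required area A = F/σ_allow = 33500/63.43 = 528.2 mm².
t = A/w = 528.2/97.9 = 5.395 mm.

t = 5.39 mm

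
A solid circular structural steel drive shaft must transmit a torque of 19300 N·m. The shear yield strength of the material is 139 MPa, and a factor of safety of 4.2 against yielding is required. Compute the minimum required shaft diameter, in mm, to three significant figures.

d = 144 mm

Allowable shear stress τ_allow = 139/4.2 = 33.10 MPa.
For a solid shaft τ = 16T/(πd³), so d³ = 16T/(π τ_allow) = 16×1.9300×10^7/(π×33.10) = 2.970×10^6 mm³.
d = (2.970×10^6)^(1/3) = 143.7 mm.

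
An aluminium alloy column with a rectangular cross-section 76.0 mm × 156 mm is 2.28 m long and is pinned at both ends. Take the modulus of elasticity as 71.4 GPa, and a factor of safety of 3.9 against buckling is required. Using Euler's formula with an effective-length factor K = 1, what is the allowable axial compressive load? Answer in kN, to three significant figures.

P_allow = 198 kN

Buckling occurs about the weak axis: I_min = h·b³/12 = 156×76.0³/12 = 5.707×10^6 mm⁴ (b = 76.0 mm is the smaller dimension).
Effective length L_e = KL = 1×2.28 m = 2280 mm.
Euler critical load P_cr = π²EI/L_e² = π²×71400×5.707×10^6/2280² = 773600 N.
P_allow = P_cr/n = 773600/3.9 = 198400 N.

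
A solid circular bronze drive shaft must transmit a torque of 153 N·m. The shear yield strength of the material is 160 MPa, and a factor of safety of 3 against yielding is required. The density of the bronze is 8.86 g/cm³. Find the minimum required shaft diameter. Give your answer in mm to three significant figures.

d = 24.4 mm

Allowable shear stress τ_allow = 160/3 = 53.33 MPa.
For a solid shaft τ = 16T/(πd³), so d³ = 16T/(π τ_allow) = 16×153000/(π×53.33) = 14610 mm³.
d = (14610)^(1/3) = 24.45 mm.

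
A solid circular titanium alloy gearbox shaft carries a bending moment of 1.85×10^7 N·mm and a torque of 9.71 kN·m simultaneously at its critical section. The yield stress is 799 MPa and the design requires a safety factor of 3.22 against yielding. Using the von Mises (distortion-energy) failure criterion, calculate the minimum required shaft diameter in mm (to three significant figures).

d = 94.1 mm

σ_allow = σ_y/n = 799/3.22 = 248.1 MPa.
For a solid shaft σ_b = 32M/(πd³) and τ = 16T/(πd³), so the von Mises stress is σ' = (16/πd³)·√(4M²+3T²).
√(4M²+3T²) = √(4×(1.850×10^7)² + 3×(9.710×10^6)²) = 4.064×10^7 N·mm.
d³ = 16×4.064×10^7/(π×248.1) = 834200 mm³.
d = 94.14 mm.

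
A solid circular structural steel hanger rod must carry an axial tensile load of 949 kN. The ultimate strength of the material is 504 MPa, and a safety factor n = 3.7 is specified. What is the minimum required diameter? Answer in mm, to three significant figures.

d = 94.2 mm

Allowable stress σ_allow = 504/3.7 = 136.2 MPa.
Required area A = F/σ_allow = 949000/136.2 = 6967 mm².
A = πd²/4 → d = √(4A/π) = 94.18 mm.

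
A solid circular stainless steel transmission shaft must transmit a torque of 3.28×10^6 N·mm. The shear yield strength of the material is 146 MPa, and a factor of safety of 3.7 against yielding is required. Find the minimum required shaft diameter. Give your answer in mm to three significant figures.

d = 75.1 mm

Allowable shear stress τ_allow = 146/3.7 = 39.46 MPa.
For a solid shaft τ = 16T/(πd³), so d³ = 16T/(π τ_allow) = 16×3280000/(π×39.46) = 423300 mm³.
d = (423300)^(1/3) = 75.09 mm.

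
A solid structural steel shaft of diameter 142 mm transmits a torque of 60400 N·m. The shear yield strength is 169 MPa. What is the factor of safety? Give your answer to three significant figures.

τ = 16T/(πd³) = 16×6.0400×10^7/(π×142³) = 107.4 MPa.
n = τ_limit/τ = 169/107.4 = 1.573.

n = 1.57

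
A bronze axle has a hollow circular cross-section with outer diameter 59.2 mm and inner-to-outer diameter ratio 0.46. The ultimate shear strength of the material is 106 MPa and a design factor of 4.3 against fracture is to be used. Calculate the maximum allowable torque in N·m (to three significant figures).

τ_allow = 106/4.3 = 24.65 MPa.
For a hollow shaft T_allow = τ_allow·πd_o³(1−k⁴)/16 with 1−k⁴ = 0.9552, so πd_o³(1−k⁴)/16 = 38910 mm³.
T_allow = 24.65×38910 = 959300 N·mm = 959.3 N·m.

T_allow = 959 N·m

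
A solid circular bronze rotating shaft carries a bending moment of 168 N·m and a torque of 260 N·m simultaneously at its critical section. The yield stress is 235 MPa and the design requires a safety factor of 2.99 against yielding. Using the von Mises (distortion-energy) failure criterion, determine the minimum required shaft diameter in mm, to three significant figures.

σ_allow = σ_y/n = 235/2.99 = 78.60 MPa.
For a solid shaft σ_b = 32M/(πd³) and τ = 16T/(πd³), so the von Mises stress is σ' = (16/πd³)·√(4M²+3T²).
√(4M²+3T²) = √(4×(168000)² + 3×(260000)²) = 561900 N·mm.
d³ = 16×561900/(π×78.60) = 36410 mm³.
d = 33.14 mm.

d = 33.1 mm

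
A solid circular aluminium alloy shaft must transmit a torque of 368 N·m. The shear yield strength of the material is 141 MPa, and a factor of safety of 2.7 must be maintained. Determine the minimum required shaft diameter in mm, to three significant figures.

Allowable shear stress τ_allow = 141/2.7 = 52.22 MPa.
For a solid shaft τ = 16T/(πd³), so d³ = 16T/(π τ_allow) = 16×368000/(π×52.22) = 35890 mm³.
d = (35890)^(1/3) = 32.99 mm.

d = 33.0 mm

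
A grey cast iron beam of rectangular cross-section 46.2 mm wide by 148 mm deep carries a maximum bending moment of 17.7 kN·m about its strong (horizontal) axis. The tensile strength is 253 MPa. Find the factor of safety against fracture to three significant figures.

n = 2.41

Section modulus S = bh²/6 = 46.2×148²/6 = 168700 mm³.
σ = M/S = 1.7700×10^7/168700 = 104.9 MPa.
n = 253/104.9 = 2.411.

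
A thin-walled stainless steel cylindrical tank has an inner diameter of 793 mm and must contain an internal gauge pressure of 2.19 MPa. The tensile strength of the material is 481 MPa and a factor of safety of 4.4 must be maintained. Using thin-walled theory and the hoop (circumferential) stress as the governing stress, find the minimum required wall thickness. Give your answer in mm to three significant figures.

t = 7.94 mm

σ_allow = 481/4.4 = 109.3 MPa.
Hoop stress σ_h = pD/(2t), so t = pD/(2σ_allow) = 2.19×793/(2×109.3) = 7.943 mm.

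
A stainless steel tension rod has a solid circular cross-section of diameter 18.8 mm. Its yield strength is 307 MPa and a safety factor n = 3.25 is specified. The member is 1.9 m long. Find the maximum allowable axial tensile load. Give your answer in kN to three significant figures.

F_allow = 26.2 kN

σ_allow = 307/3.25 = 94.46 MPa.
A = πd²/4 = π×18.8²/4 = 277.6 mm².
F_allow = σ_allow × A = 94.46×277.6 = 26220 N.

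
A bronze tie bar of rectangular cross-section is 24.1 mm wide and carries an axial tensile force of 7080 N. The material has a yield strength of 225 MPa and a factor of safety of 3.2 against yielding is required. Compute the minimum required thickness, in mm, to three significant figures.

t = 4.18 mm

σ_allow = 225/3.2 = 70.31 MPa.
Required area A = F/σ_allow = 7080.0/70.31 = 100.7 mm².
t = A/w = 100.7/24.1 = 4.178 mm.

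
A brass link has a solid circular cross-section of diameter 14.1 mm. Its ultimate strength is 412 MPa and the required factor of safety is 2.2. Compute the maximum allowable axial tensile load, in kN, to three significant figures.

σ_allow = 412/2.2 = 187.3 MPa.
A = πd²/4 = π×14.1²/4 = 156.1 mm².
F_allow = σ_allow × A = 187.3×156.1 = 29240 N.

F_allow = 29.2 kN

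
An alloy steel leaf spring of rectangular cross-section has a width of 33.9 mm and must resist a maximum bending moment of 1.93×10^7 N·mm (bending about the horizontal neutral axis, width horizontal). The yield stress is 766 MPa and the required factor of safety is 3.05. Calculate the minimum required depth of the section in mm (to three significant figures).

σ_allow = 766/3.05 = 251.1 MPa.
For a rectangular section σ = 6M/(bh²), so h² = 6M/(b σ_allow) = 6×1.9300×10^7/(33.9×251.1) = 13600 mm².
h = 116.6 mm.

h = 117 mm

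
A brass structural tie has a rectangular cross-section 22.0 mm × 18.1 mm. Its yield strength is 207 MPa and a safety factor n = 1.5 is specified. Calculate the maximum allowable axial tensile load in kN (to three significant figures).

σ_allow = 207/1.5 = 138.0 MPa.
A = 22.0×18.1 = 398.2 mm².
F_allow = σ_allow × A = 138.0×398.2 = 54950 N.

F_allow = 55.0 kN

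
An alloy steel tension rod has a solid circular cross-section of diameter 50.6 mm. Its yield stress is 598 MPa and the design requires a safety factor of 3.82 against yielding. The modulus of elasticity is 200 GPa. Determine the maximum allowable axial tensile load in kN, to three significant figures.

F_allow = 315 kN

σ_allow = 598/3.82 = 156.5 MPa.
A = πd²/4 = π×50.6²/4 = 2011 mm².
F_allow = σ_allow × A = 156.5×2011 = 314800 N.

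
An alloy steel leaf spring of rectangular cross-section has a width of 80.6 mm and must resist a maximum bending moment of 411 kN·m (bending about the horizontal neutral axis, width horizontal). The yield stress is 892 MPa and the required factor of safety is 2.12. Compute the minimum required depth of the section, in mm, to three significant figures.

h = 270 mm

σ_allow = 892/2.12 = 420.8 MPa.
For a rectangular section σ = 6M/(bh²), so h² = 6M/(b σ_allow) = 6×4.1100×10^8/(80.6×420.8) = 72720 mm².
h = 269.7 mm.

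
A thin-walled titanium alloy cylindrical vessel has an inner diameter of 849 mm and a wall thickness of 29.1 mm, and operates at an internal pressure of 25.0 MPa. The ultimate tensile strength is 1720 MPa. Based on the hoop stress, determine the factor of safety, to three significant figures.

σ_h = pD/(2t) = 25.0×849/(2×29.1) = 364.7 MPa.
n = 1720/364.7 = 4.716.

n = 4.72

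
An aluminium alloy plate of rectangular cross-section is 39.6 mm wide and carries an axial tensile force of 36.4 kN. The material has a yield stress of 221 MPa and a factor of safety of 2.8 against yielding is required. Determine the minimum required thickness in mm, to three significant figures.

t = 11.6 mm

σ_allow = 221/2.8 = 78.93 MPa.
Required area A = F/σ_allow = 36400/78.93 = 461.2 mm².
t = A/w = 461.2/39.6 = 11.65 mm.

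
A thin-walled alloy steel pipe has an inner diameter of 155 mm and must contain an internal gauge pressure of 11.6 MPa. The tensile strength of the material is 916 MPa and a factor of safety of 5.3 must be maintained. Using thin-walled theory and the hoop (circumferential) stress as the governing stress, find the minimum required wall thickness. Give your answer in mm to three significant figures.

σ_allow = 916/5.3 = 172.8 MPa.
Hoop stress σ_h = pD/(2t), so t = pD/(2σ_allow) = 11.6×155/(2×172.8) = 5.202 mm.

t = 5.20 mm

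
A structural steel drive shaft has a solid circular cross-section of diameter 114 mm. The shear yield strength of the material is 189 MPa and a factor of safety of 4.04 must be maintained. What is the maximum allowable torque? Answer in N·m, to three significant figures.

τ_allow = 189/4.04 = 46.78 MPa.
For a solid shaft T_allow = τ_allow·πd³/16; πd³/16 = π×114³/16 = 290900 mm³.
T_allow = 46.78×290900 = 1.361×10^7 N·mm = 13610 N·m.

T_allow = 13600 N·m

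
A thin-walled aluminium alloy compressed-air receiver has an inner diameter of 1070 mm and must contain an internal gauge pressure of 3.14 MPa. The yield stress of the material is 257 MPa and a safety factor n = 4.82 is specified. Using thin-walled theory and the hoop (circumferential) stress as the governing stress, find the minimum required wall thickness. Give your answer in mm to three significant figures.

σ_allow = 257/4.82 = 53.32 MPa.
Hoop stress σ_h = pD/(2t), so t = pD/(2σ_allow) = 3.14×1070/(2×53.32) = 31.51 mm.

t = 31.5 mm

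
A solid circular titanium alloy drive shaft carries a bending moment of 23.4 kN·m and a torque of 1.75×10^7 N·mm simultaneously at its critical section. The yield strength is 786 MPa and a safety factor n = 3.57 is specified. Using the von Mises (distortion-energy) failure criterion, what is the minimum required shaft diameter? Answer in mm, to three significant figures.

σ_allow = σ_y/n = 786/3.57 = 220.2 MPa.
For a solid shaft σ_b = 32M/(πd³) and τ = 16T/(πd³), so the von Mises stress is σ' = (16/πd³)·√(4M²+3T²).
√(4M²+3T²) = √(4×(2.340×10^7)² + 3×(1.750×10^7)²) = 5.576×10^7 N·mm.
d³ = 16×5.576×10^7/(π×220.2) = 1.290×10^6 mm³.
d = 108.9 mm.

d = 109 mm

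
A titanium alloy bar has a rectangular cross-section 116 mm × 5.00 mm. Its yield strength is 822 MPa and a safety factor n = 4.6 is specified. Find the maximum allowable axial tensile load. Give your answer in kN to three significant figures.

F_allow = 104 kN

σ_allow = 822/4.6 = 178.7 MPa.
A = 116×5.00 = 580.0 mm².
F_allow = σ_allow × A = 178.7×580.0 = 103600 N.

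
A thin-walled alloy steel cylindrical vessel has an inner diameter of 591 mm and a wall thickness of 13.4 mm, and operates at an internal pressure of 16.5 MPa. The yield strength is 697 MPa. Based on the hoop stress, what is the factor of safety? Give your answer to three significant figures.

σ_h = pD/(2t) = 16.5×591/(2×13.4) = 363.9 MPa.
n = 697/363.9 = 1.916.

n = 1.92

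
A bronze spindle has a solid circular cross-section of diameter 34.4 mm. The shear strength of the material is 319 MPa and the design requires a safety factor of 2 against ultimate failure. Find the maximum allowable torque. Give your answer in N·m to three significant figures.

τ_allow = 319/2 = 159.5 MPa.
For a solid shaft T_allow = τ_allow·πd³/16; πd³/16 = π×34.4³/16 = 7993 mm³.
T_allow = 159.5×7993 = 1.275×10^6 N·mm = 1275 N·m.

T_allow = 1270 N·m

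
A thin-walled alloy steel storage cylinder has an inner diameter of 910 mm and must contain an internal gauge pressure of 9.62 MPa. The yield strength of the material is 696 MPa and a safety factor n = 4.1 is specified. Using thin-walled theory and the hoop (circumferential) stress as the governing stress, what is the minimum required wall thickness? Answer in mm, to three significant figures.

t = 25.8 mm

σ_allow = 696/4.1 = 169.8 MPa.
Hoop stress σ_h = pD/(2t), so t = pD/(2σ_allow) = 9.62×910/(2×169.8) = 25.78 mm.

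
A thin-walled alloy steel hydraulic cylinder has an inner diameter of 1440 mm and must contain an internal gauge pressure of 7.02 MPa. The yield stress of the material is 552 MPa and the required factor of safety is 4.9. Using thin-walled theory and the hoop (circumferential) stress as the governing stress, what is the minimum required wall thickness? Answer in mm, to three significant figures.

t = 44.9 mm

σ_allow = 552/4.9 = 112.7 MPa.
Hoop stress σ_h = pD/(2t), so t = pD/(2σ_allow) = 7.02×1440/(2×112.7) = 44.87 mm.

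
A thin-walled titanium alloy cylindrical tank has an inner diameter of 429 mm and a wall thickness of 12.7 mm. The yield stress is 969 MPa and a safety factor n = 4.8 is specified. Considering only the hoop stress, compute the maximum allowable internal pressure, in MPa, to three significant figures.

p_allow = 12.0 MPa

σ_allow = 969/4.8 = 201.9 MPa.
σ_h = pD/(2t) → p_allow = 2σ_allow t/D = 2×201.9×12.7/429 = 11.95 MPa.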